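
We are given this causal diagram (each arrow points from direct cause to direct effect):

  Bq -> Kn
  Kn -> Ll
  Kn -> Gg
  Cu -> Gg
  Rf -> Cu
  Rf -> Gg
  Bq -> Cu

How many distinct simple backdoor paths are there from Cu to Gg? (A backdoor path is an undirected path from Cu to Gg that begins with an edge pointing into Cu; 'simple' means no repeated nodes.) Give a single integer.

2

A backdoor path from Cu to Gg is any simple undirected path whose first edge points into Cu (i.e. leaves Cu via a parent).
Parents of Cu: {Bq, Rf}.
Enumerating:
  P1: Cu <- Bq -> Kn -> Gg
  P2: Cu <- Rf -> Gg
That exhausts the simple backdoor paths. Count: 2.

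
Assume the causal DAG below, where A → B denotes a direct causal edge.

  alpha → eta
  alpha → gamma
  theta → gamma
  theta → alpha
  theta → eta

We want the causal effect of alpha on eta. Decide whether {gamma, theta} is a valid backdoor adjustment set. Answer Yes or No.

No

Backdoor paths from alpha to eta (paths whose first edge points into alpha):
  P1: alpha <- theta -> eta
Condition 1 (no descendant of alpha in the set): FAILS — gamma is a descendant of alpha.
Condition 2 (every backdoor path blocked by {gamma, theta}):
  P1: blocked at fork node theta ∈ conditioning set.
{gamma, theta} does not satisfy the backdoor criterion.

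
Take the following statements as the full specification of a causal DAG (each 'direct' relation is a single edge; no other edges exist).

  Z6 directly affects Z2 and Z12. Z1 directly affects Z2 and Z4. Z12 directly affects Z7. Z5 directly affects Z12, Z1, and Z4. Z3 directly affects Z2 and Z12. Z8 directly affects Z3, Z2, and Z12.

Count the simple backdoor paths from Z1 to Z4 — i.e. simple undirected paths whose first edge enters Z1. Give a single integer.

A backdoor path from Z1 to Z4 is any simple undirected path whose first edge points into Z1 (i.e. leaves Z1 via a parent).
Parents of Z1: {Z5}.
Enumerating:
  P1: Z1 <- Z5 -> Z4
That exhausts the simple backdoor paths. Count: 1.

1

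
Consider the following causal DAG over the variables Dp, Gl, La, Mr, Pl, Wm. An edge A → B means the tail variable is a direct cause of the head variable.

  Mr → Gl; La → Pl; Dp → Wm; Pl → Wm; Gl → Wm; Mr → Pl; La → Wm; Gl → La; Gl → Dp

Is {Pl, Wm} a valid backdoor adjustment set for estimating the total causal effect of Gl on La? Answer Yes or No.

Backdoor paths from Gl to La (paths whose first edge points into Gl):
  P1: Gl <- Mr -> Pl <- La
  P2: Gl <- Mr -> Pl -> Wm <- La
Condition 1 (no descendant of Gl in the set): FAILS — Pl and Wm are descendants of Gl.
Condition 2 (every backdoor path blocked by {Pl, Wm}):
  P1: open — collider(s) Pl are conditioned on (or have a conditioned descendant) and no non-collider on the path is in the set.
  P2: blocked at chain node Pl ∈ conditioning set.
{Pl, Wm} does not satisfy the backdoor criterion.

No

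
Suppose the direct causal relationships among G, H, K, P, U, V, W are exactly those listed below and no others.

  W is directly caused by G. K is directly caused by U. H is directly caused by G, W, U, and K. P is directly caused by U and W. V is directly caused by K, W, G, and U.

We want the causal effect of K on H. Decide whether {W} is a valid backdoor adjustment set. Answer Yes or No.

No

Backdoor paths from K to H (paths whose first edge points into K):
  P1: K <- U -> V <- G -> W -> H
  P2: K <- U -> V <- G -> H
  P3: K <- U -> V <- W <- G -> H
  P4: K <- U -> V <- W -> H
  P5: K <- U -> P <- W <- G -> H
  P6: K <- U -> P <- W -> V <- G -> H
  P7: K <- U -> P <- W -> H
  P8: K <- U -> H
Condition 1 (no descendant of K in the set): holds — descendants of K are {H, V}; none are in {W}.
Condition 2 (every backdoor path blocked by {W}):
  P1: blocked at collider V (neither it nor any descendant is in the conditioning set).
  P2: blocked at collider V (neither it nor any descendant is in the conditioning set).
  P3: blocked at collider V (neither it nor any descendant is in the conditioning set).
  P4: blocked at collider V (neither it nor any descendant is in the conditioning set).
  P5: blocked at collider P (neither it nor any descendant is in the conditioning set).
  P6: blocked at collider P (neither it nor any descendant is in the conditioning set).
  P7: blocked at collider P (neither it nor any descendant is in the conditioning set).
  P8: open — no interior node is in the conditioning set.
{W} does not satisfy the backdoor criterion.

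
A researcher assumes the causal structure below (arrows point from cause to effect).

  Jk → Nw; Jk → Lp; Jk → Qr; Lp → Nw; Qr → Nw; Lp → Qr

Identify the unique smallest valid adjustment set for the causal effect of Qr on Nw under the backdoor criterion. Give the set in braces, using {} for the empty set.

Variables eligible for adjustment (non-descendants of Qr, excluding Qr and Nw): {Jk, Lp}.
Backdoor paths from Qr to Nw:
  P1: Qr <- Jk -> Lp -> Nw
  P2: Qr <- Jk -> Nw
  P3: Qr <- Lp <- Jk -> Nw
  P4: Qr <- Lp -> Nw
The empty set is not sufficient: P1 (Qr <- Jk -> Lp -> Nw) has no collider blocking it and no conditioned non-collider, so it is open.
Try {Jk, Lp}:
  P1: blocked at fork node Jk ∈ conditioning set.
  P2: blocked at fork node Jk ∈ conditioning set.
  P3: blocked at chain node Lp ∈ conditioning set.
  P4: blocked at fork node Lp ∈ conditioning set.
{Jk, Lp} contains no descendant of Qr and blocks every backdoor path.
Every element of {Jk, Lp} is needed (dropping Jk leaves P2 open; dropping Lp leaves P4 open), so no proper subset is valid.
Among all size-2 subsets of the eligible variables, only {Jk, Lp} blocks every backdoor path, so it is the unique smallest valid adjustment set.

{Jk, Lp}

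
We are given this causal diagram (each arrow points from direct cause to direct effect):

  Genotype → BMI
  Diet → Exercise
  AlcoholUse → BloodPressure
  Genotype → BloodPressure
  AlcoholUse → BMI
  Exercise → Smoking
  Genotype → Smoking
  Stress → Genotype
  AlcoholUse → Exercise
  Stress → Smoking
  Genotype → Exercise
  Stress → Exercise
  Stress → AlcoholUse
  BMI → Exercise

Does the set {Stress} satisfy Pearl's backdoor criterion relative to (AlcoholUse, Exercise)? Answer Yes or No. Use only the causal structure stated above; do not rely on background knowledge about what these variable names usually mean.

Backdoor paths from AlcoholUse to Exercise (paths whose first edge points into AlcoholUse):
  P1: AlcoholUse <- Stress -> Genotype -> BMI -> Exercise
  P2: AlcoholUse <- Stress -> Genotype -> Exercise
  P3: AlcoholUse <- Stress -> Genotype -> Smoking <- Exercise
  P4: AlcoholUse <- Stress -> Exercise
  P5: AlcoholUse <- Stress -> Smoking <- Genotype -> BMI -> Exercise
  P6: AlcoholUse <- Stress -> Smoking <- Genotype -> Exercise
  P7: AlcoholUse <- Stress -> Smoking <- Exercise
Condition 1 (no descendant of AlcoholUse in the set): holds — descendants of AlcoholUse are {BMI, BloodPressure, Exercise, Smoking}; none are in {Stress}.
Condition 2 (every backdoor path blocked by {Stress}):
  P1: blocked at fork node Stress ∈ conditioning set.
  P2: blocked at fork node Stress ∈ conditioning set.
  P3: blocked at fork node Stress ∈ conditioning set.
  P4: blocked at fork node Stress ∈ conditioning set.
  P5: blocked at fork node Stress ∈ conditioning set.
  P6: blocked at fork node Stress ∈ conditioning set.
  P7: blocked at fork node Stress ∈ conditioning set.
{Stress} satisfies the backdoor criterion.

Yes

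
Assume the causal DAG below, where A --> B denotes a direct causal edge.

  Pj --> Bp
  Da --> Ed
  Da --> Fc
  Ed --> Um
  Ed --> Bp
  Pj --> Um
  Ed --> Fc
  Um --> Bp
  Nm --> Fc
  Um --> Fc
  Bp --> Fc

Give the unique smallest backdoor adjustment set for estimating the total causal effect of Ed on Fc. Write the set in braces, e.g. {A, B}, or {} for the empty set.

Variables eligible for adjustment (non-descendants of Ed, excluding Ed and Fc): {Da, Nm, Pj}.
Backdoor paths from Ed to Fc:
  P1: Ed <- Da -> Fc
The empty set is not sufficient: P1 (Ed <- Da -> Fc) has no collider blocking it and no conditioned non-collider, so it is open.
Try {Da}:
  P1: blocked at fork node Da ∈ conditioning set.
{Da} contains no descendant of Ed and blocks every backdoor path.
No other singleton works — e.g. {Pj} leaves P1 open — so {Da} is the unique smallest valid adjustment set.

{Da}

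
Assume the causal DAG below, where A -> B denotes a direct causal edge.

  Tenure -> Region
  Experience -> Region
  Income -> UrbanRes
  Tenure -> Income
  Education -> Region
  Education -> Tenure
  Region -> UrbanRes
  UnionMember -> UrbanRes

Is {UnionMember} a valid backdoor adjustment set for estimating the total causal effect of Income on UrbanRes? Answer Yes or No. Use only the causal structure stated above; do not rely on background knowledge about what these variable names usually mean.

Backdoor paths from Income to UrbanRes (paths whose first edge points into Income):
  P1: Income <- Tenure <- Education -> Region -> UrbanRes
  P2: Income <- Tenure -> Region -> UrbanRes
Condition 1 (no descendant of Income in the set): holds — descendants of Income are {UrbanRes}; none are in {UnionMember}.
Condition 2 (every backdoor path blocked by {UnionMember}):
  P1: open — no interior node is in the conditioning set.
  P2: open — no interior node is in the conditioning set.
{UnionMember} does not satisfy the backdoor criterion.

No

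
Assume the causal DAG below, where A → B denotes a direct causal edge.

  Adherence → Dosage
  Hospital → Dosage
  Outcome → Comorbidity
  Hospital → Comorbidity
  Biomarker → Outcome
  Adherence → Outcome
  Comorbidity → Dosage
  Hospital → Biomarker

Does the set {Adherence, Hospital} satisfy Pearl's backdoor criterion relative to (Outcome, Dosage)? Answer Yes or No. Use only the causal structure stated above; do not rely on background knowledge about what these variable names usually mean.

Backdoor paths from Outcome to Dosage (paths whose first edge points into Outcome):
  P1: Outcome <- Adherence -> Dosage
  P2: Outcome <- Biomarker <- Hospital -> Comorbidity -> Dosage
  P3: Outcome <- Biomarker <- Hospital -> Dosage
Condition 1 (no descendant of Outcome in the set): holds — descendants of Outcome are {Comorbidity, Dosage}; none are in {Adherence, Hospital}.
Condition 2 (every backdoor path blocked by {Adherence, Hospital}):
  P1: blocked at fork node Adherence ∈ conditioning set.
  P2: blocked at fork node Hospital ∈ conditioning set.
  P3: blocked at fork node Hospital ∈ conditioning set.
{Adherence, Hospital} satisfies the backdoor criterion.

Yes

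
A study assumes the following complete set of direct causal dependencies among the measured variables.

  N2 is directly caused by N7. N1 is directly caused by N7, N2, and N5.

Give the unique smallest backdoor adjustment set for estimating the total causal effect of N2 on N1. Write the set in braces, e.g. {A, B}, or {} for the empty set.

{N7}

Variables eligible for adjustment (non-descendants of N2, excluding N2 and N1): {N5, N7}.
Backdoor paths from N2 to N1:
  P1: N2 <- N7 -> N1
The empty set is not sufficient: P1 (N2 <- N7 -> N1) has no collider blocking it and no conditioned non-collider, so it is open.
Try {N7}:
  P1: blocked at fork node N7 ∈ conditioning set.
{N7} contains no descendant of N2 and blocks every backdoor path.
No other singleton works — e.g. {N5} leaves P1 open — so {N7} is the unique smallest valid adjustment set.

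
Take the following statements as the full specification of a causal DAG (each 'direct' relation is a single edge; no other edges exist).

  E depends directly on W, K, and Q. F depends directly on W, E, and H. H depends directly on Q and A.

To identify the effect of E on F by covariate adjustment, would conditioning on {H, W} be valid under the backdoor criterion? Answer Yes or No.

Yes

Backdoor paths from E to F (paths whose first edge points into E):
  P1: E <- Q -> H -> F
  P2: E <- W -> F
Condition 1 (no descendant of E in the set): holds — descendants of E are {F}; none are in {H, W}.
Condition 2 (every backdoor path blocked by {H, W}):
  P1: blocked at chain node H ∈ conditioning set.
  P2: blocked at fork node W ∈ conditioning set.
{H, W} satisfies the backdoor criterion.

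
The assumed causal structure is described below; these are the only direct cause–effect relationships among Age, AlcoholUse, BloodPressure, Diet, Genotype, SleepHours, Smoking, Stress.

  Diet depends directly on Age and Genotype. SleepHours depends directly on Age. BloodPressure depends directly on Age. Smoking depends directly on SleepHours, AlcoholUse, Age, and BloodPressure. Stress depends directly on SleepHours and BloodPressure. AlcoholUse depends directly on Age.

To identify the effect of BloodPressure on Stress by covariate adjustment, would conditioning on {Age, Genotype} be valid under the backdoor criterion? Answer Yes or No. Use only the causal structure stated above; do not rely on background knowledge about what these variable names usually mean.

Backdoor paths from BloodPressure to Stress (paths whose first edge points into BloodPressure):
  P1: BloodPressure <- Age -> SleepHours -> Stress
  P2: BloodPressure <- Age -> AlcoholUse -> Smoking <- SleepHours -> Stress
  P3: BloodPressure <- Age -> Smoking <- SleepHours -> Stress
Condition 1 (no descendant of BloodPressure in the set): holds — descendants of BloodPressure are {Smoking, Stress}; none are in {Age, Genotype}.
Condition 2 (every backdoor path blocked by {Age, Genotype}):
  P1: blocked at fork node Age ∈ conditioning set.
  P2: blocked at fork node Age ∈ conditioning set.
  P3: blocked at fork node Age ∈ conditioning set.
{Age, Genotype} satisfies the backdoor criterion.

Yes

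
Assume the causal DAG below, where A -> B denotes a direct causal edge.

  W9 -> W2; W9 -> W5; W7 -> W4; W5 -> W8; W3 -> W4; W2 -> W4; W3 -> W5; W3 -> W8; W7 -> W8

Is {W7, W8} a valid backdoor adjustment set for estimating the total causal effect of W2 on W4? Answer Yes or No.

No

Backdoor paths from W2 to W4 (paths whose first edge points into W2):
  P1: W2 <- W9 -> W5 <- W3 -> W8 <- W7 -> W4
  P2: W2 <- W9 -> W5 <- W3 -> W4
  P3: W2 <- W9 -> W5 -> W8 <- W7 -> W4
  P4: W2 <- W9 -> W5 -> W8 <- W3 -> W4
Condition 1 (no descendant of W2 in the set): holds — descendants of W2 are {W4}; none are in {W7, W8}.
Condition 2 (every backdoor path blocked by {W7, W8}):
  P1: blocked at fork node W7 ∈ conditioning set.
  P2: open — collider(s) W5 are conditioned on (or have a conditioned descendant) and no non-collider on the path is in the set.
  P3: blocked at fork node W7 ∈ conditioning set.
  P4: open — collider(s) W8 are conditioned on (or have a conditioned descendant) and no non-collider on the path is in the set.
{W7, W8} does not satisfy the backdoor criterion.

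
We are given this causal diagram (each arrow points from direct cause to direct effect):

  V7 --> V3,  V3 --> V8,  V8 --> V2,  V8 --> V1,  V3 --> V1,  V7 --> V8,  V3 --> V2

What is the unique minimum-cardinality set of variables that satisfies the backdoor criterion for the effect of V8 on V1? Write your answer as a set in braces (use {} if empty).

Variables eligible for adjustment (non-descendants of V8, excluding V8 and V1): {V3, V7}.
Backdoor paths from V8 to V1:
  P1: V8 <- V7 -> V3 -> V1
  P2: V8 <- V3 -> V1
The empty set is not sufficient: P1 (V8 <- V7 -> V3 -> V1) has no collider blocking it and no conditioned non-collider, so it is open.
Try {V3}:
  P1: blocked at chain node V3 ∈ conditioning set.
  P2: blocked at fork node V3 ∈ conditioning set.
{V3} contains no descendant of V8 and blocks every backdoor path.
No other singleton works — e.g. {V7} leaves P2 open — so {V3} is the unique smallest valid adjustment set.

{V3}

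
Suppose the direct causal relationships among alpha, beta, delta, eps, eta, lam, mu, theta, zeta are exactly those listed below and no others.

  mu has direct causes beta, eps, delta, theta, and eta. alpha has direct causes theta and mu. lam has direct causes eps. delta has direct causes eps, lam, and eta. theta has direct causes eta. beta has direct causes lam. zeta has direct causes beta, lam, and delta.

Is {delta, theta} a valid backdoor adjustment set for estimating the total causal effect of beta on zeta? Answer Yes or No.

No

Backdoor paths from beta to zeta (paths whose first edge points into beta):
  P1: beta <- lam <- eps -> delta -> zeta
  P2: beta <- lam <- eps -> mu <- eta -> delta -> zeta
  P3: beta <- lam <- eps -> mu <- delta -> zeta
  P4: beta <- lam <- eps -> mu <- theta <- eta -> delta -> zeta
  P5: beta <- lam <- eps -> mu -> alpha <- theta <- eta -> delta -> zeta
  P6: beta <- lam -> delta -> zeta
  P7: beta <- lam -> zeta
Condition 1 (no descendant of beta in the set): holds — descendants of beta are {alpha, mu, zeta}; none are in {delta, theta}.
Condition 2 (every backdoor path blocked by {delta, theta}):
  P1: blocked at chain node delta ∈ conditioning set.
  P2: blocked at collider mu (neither it nor any descendant is in the conditioning set).
  P3: blocked at collider mu (neither it nor any descendant is in the conditioning set).
  P4: blocked at collider mu (neither it nor any descendant is in the conditioning set).
  P5: blocked at collider alpha (neither it nor any descendant is in the conditioning set).
  P6: blocked at chain node delta ∈ conditioning set.
  P7: open — no interior node is in the conditioning set.
{delta, theta} does not satisfy the backdoor criterion.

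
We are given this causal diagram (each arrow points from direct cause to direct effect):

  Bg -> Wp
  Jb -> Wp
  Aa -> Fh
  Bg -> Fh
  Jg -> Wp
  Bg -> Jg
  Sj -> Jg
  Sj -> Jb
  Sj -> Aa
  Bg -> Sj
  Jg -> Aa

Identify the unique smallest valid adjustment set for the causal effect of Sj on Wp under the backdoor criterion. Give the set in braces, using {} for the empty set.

{Bg}

Variables eligible for adjustment (non-descendants of Sj, excluding Sj and Wp): {Bg}.
Backdoor paths from Sj to Wp:
  P1: Sj <- Bg -> Jg -> Wp
  P2: Sj <- Bg -> Fh <- Aa <- Jg -> Wp
  P3: Sj <- Bg -> Wp
The empty set is not sufficient: P1 (Sj <- Bg -> Jg -> Wp) has no collider blocking it and no conditioned non-collider, so it is open.
Try {Bg}:
  P1: blocked at fork node Bg ∈ conditioning set.
  P2: blocked at fork node Bg ∈ conditioning set.
  P3: blocked at fork node Bg ∈ conditioning set.
{Bg} contains no descendant of Sj and blocks every backdoor path.
{Bg} is the unique smallest valid adjustment set.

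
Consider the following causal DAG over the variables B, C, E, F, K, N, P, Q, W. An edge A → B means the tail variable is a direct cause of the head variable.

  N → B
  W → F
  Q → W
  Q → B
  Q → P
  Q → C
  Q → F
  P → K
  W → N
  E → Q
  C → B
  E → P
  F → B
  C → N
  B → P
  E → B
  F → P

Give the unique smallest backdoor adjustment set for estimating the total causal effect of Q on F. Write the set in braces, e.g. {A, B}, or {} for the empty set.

{}

Variables eligible for adjustment (non-descendants of Q, excluding Q and F): {E}.
Backdoor paths from Q to F:
  P1: Q <- E -> B <- C -> N <- W -> F
  P2: Q <- E -> B <- F
  P3: Q <- E -> B <- N <- W -> F
  P4: Q <- E -> B -> P <- F
  P5: Q <- E -> P <- F
  P6: Q <- E -> P <- B <- C -> N <- W -> F
  P7: Q <- E -> P <- B <- F
  P8: Q <- E -> P <- B <- N <- W -> F
Each backdoor path contains an unconditioned collider, so every path is already blocked with the empty conditioning set:
  P1: blocked at collider B (neither it nor any descendant is in the conditioning set).
  P2: blocked at collider B (neither it nor any descendant is in the conditioning set).
  P3: blocked at collider B (neither it nor any descendant is in the conditioning set).
  P4: blocked at collider P (neither it nor any descendant is in the conditioning set).
  P5: blocked at collider P (neither it nor any descendant is in the conditioning set).
  P6: blocked at collider P (neither it nor any descendant is in the conditioning set).
  P7: blocked at collider P (neither it nor any descendant is in the conditioning set).
  P8: blocked at collider P (neither it nor any descendant is in the conditioning set).
The empty set is therefore the unique smallest valid set.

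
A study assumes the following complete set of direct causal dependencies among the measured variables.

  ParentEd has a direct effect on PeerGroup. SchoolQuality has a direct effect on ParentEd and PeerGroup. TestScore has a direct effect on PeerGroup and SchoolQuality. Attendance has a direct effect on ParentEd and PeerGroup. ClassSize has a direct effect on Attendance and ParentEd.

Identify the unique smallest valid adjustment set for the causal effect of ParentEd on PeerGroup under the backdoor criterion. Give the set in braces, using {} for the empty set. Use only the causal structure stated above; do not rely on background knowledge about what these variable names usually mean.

{Attendance, SchoolQuality}

Variables eligible for adjustment (non-descendants of ParentEd, excluding ParentEd and PeerGroup): {Attendance, ClassSize, SchoolQuality, TestScore}.
Backdoor paths from ParentEd to PeerGroup:
  P1: ParentEd <- SchoolQuality <- TestScore -> PeerGroup
  P2: ParentEd <- SchoolQuality -> PeerGroup
  P3: ParentEd <- ClassSize -> Attendance -> PeerGroup
  P4: ParentEd <- Attendance -> PeerGroup
The empty set is not sufficient: P1 (ParentEd <- SchoolQuality <- TestScore -> PeerGroup) has no collider blocking it and no conditioned non-collider, so it is open.
Try {Attendance, SchoolQuality}:
  P1: blocked at chain node SchoolQuality ∈ conditioning set.
  P2: blocked at fork node SchoolQuality ∈ conditioning set.
  P3: blocked at chain node Attendance ∈ conditioning set.
  P4: blocked at fork node Attendance ∈ conditioning set.
{Attendance, SchoolQuality} contains no descendant of ParentEd and blocks every backdoor path.
Every element of {Attendance, SchoolQuality} is needed (dropping Attendance leaves P3 open; dropping SchoolQuality leaves P1 open), so no proper subset is valid.
Among all size-2 subsets of the eligible variables, only {Attendance, SchoolQuality} blocks every backdoor path, so it is the unique smallest valid adjustment set.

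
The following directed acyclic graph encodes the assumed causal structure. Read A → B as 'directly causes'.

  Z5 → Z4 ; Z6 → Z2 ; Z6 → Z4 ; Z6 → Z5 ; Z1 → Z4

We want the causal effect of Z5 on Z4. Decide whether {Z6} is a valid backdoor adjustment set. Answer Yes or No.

Yes

Backdoor paths from Z5 to Z4 (paths whose first edge points into Z5):
  P1: Z5 <- Z6 -> Z4
Condition 1 (no descendant of Z5 in the set): holds — descendants of Z5 are {Z4}; none are in {Z6}.
Condition 2 (every backdoor path blocked by {Z6}):
  P1: blocked at fork node Z6 ∈ conditioning set.
{Z6} satisfies the backdoor criterion.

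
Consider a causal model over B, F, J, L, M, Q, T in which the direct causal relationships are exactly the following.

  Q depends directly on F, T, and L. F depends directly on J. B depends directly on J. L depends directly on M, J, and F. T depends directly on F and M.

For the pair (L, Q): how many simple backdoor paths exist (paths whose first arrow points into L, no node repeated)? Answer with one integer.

6

A backdoor path from L to Q is any simple undirected path whose first edge points into L (i.e. leaves L via a parent).
Parents of L: {F, J, M}.
Enumerating:
  P1: L <- J -> F -> T -> Q
  P2: L <- J -> F -> Q
  P3: L <- F -> T -> Q
  P4: L <- F -> Q
  P5: L <- M -> T <- F -> Q
  P6: L <- M -> T -> Q
That exhausts the simple backdoor paths. Count: 6.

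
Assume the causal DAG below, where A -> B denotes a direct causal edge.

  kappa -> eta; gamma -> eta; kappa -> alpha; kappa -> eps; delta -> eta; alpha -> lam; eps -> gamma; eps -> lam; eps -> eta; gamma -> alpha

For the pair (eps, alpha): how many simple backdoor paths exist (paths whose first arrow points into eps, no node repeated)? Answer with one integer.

A backdoor path from eps to alpha is any simple undirected path whose first edge points into eps (i.e. leaves eps via a parent).
Parents of eps: {kappa}.
Enumerating:
  P1: eps <- kappa -> eta <- gamma -> alpha
  P2: eps <- kappa -> alpha
That exhausts the simple backdoor paths. Count: 2.

2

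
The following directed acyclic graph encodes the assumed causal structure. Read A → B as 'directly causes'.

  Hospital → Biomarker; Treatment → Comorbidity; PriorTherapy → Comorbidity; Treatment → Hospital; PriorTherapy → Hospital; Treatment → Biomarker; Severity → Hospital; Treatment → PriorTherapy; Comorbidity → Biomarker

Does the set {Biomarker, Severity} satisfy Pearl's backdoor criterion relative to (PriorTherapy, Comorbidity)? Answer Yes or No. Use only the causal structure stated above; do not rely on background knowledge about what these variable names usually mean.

No

Backdoor paths from PriorTherapy to Comorbidity (paths whose first edge points into PriorTherapy):
  P1: PriorTherapy <- Treatment -> Hospital -> Biomarker <- Comorbidity
  P2: PriorTherapy <- Treatment -> Comorbidity
  P3: PriorTherapy <- Treatment -> Biomarker <- Comorbidity
Condition 1 (no descendant of PriorTherapy in the set): FAILS — Biomarker is a descendant of PriorTherapy.
Condition 2 (every backdoor path blocked by {Biomarker, Severity}):
  P1: open — collider(s) Biomarker are conditioned on (or have a conditioned descendant) and no non-collider on the path is in the set.
  P2: open — no interior node is in the conditioning set.
  P3: open — collider(s) Biomarker are conditioned on (or have a conditioned descendant) and no non-collider on the path is in the set.
{Biomarker, Severity} does not satisfy the backdoor criterion.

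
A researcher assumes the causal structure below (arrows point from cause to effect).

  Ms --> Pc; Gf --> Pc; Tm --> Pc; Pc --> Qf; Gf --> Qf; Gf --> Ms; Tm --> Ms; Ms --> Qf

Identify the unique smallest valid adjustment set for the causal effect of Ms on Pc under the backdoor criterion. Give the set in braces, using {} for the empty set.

Variables eligible for adjustment (non-descendants of Ms, excluding Ms and Pc): {Gf, Tm}.
Backdoor paths from Ms to Pc:
  P1: Ms <- Gf -> Pc
  P2: Ms <- Gf -> Qf <- Pc
  P3: Ms <- Tm -> Pc
The empty set is not sufficient: P1 (Ms <- Gf -> Pc) has no collider blocking it and no conditioned non-collider, so it is open.
Try {Gf, Tm}:
  P1: blocked at fork node Gf ∈ conditioning set.
  P2: blocked at fork node Gf ∈ conditioning set.
  P3: blocked at fork node Tm ∈ conditioning set.
{Gf, Tm} contains no descendant of Ms and blocks every backdoor path.
Every element of {Gf, Tm} is needed (dropping Gf leaves P1 open; dropping Tm leaves P3 open), so no proper subset is valid.
Among all size-2 subsets of the eligible variables, only {Gf, Tm} blocks every backdoor path, so it is the unique smallest valid adjustment set.

{Gf, Tm}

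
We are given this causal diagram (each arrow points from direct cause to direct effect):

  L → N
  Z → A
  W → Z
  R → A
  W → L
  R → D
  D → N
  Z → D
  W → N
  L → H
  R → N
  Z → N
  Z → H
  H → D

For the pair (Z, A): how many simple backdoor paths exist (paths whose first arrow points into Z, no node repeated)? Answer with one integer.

A backdoor path from Z to A is any simple undirected path whose first edge points into Z (i.e. leaves Z via a parent).
Parents of Z: {W}.
Enumerating:
  P1: Z <- W -> L -> H -> D <- R -> A
  P2: Z <- W -> L -> H -> D -> N <- R -> A
  P3: Z <- W -> L -> N <- R -> A
  P4: Z <- W -> L -> N <- D <- R -> A
  P5: Z <- W -> N <- R -> A
  P6: Z <- W -> N <- L -> H -> D <- R -> A
  P7: Z <- W -> N <- D <- R -> A
That exhausts the simple backdoor paths. Count: 7.

7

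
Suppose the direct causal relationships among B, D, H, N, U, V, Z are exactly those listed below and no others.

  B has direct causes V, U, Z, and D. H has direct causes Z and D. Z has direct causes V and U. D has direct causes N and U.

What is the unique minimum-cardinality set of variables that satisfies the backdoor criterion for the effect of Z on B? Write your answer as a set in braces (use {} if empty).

{U, V}

Variables eligible for adjustment (non-descendants of Z, excluding Z and B): {D, N, U, V}.
Backdoor paths from Z to B:
  P1: Z <- U -> D -> B
  P2: Z <- U -> B
  P3: Z <- V -> B
The empty set is not sufficient: P1 (Z <- U -> D -> B) has no collider blocking it and no conditioned non-collider, so it is open.
Try {U, V}:
  P1: blocked at fork node U ∈ conditioning set.
  P2: blocked at fork node U ∈ conditioning set.
  P3: blocked at fork node V ∈ conditioning set.
{U, V} contains no descendant of Z and blocks every backdoor path.
Every element of {U, V} is needed (dropping U leaves P1 open; dropping V leaves P3 open), so no proper subset is valid.
Among all size-2 subsets of the eligible variables, only {U, V} blocks every backdoor path, so it is the unique smallest valid adjustment set.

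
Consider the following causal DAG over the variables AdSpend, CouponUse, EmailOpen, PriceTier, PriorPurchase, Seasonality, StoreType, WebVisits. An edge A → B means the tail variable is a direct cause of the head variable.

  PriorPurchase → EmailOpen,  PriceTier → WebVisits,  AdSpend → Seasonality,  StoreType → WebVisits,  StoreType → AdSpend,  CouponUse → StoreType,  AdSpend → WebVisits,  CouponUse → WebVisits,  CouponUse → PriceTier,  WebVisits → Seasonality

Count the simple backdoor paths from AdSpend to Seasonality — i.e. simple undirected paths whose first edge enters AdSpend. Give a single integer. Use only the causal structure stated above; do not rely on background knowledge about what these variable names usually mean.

A backdoor path from AdSpend to Seasonality is any simple undirected path whose first edge points into AdSpend (i.e. leaves AdSpend via a parent).
Parents of AdSpend: {StoreType}.
Enumerating:
  P1: AdSpend <- StoreType <- CouponUse -> PriceTier -> WebVisits -> Seasonality
  P2: AdSpend <- StoreType <- CouponUse -> WebVisits -> Seasonality
  P3: AdSpend <- StoreType -> WebVisits -> Seasonality
That exhausts the simple backdoor paths. Count: 3.

3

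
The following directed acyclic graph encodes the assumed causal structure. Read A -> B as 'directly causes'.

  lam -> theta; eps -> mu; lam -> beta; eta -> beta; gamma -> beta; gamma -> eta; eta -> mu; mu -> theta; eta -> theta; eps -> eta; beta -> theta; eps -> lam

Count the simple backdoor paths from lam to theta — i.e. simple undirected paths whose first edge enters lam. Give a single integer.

A backdoor path from lam to theta is any simple undirected path whose first edge points into lam (i.e. leaves lam via a parent).
Parents of lam: {eps}.
Enumerating:
  P1: lam <- eps -> eta <- gamma -> beta -> theta
  P2: lam <- eps -> eta -> mu -> theta
  P3: lam <- eps -> eta -> beta -> theta
  P4: lam <- eps -> eta -> theta
  P5: lam <- eps -> mu <- eta <- gamma -> beta -> theta
  P6: lam <- eps -> mu <- eta -> beta -> theta
  P7: lam <- eps -> mu <- eta -> theta
  P8: lam <- eps -> mu -> theta
That exhausts the simple backdoor paths. Count: 8.

8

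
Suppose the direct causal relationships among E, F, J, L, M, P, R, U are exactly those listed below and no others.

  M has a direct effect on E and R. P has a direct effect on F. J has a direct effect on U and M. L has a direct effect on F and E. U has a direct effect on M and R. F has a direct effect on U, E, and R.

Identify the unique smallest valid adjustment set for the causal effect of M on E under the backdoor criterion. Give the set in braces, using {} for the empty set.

{F}

Variables eligible for adjustment (non-descendants of M, excluding M and E): {F, J, L, P, U}.
Backdoor paths from M to E:
  P1: M <- J -> U <- F <- L -> E
  P2: M <- J -> U <- F -> E
  P3: M <- J -> U -> R <- F <- L -> E
  P4: M <- J -> U -> R <- F -> E
  P5: M <- U <- F <- L -> E
  P6: M <- U <- F -> E
  P7: M <- U -> R <- F <- L -> E
  P8: M <- U -> R <- F -> E
The empty set is not sufficient: P5 (M <- U <- F <- L -> E) has no collider blocking it and no conditioned non-collider, so it is open.
Try {F}:
  P1: blocked at collider U (neither it nor any descendant is in the conditioning set).
  P2: blocked at collider U (neither it nor any descendant is in the conditioning set).
  P3: blocked at collider R (neither it nor any descendant is in the conditioning set).
  P4: blocked at collider R (neither it nor any descendant is in the conditioning set).
  P5: blocked at chain node F ∈ conditioning set.
  P6: blocked at fork node F ∈ conditioning set.
  P7: blocked at collider R (neither it nor any descendant is in the conditioning set).
  P8: blocked at collider R (neither it nor any descendant is in the conditioning set).
{F} contains no descendant of M and blocks every backdoor path.
No other singleton works — e.g. {J} leaves P5 open — so {F} is the unique smallest valid adjustment set.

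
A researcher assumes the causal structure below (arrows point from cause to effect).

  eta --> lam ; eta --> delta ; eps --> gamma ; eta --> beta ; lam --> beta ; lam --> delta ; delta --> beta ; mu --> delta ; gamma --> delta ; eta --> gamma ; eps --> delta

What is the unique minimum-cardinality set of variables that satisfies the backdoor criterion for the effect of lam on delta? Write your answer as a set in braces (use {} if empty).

{eta}

Variables eligible for adjustment (non-descendants of lam, excluding lam and delta): {eps, eta, gamma, mu}.
Backdoor paths from lam to delta:
  P1: lam <- eta -> gamma <- eps -> delta
  P2: lam <- eta -> gamma -> delta
  P3: lam <- eta -> delta
  P4: lam <- eta -> beta <- delta
The empty set is not sufficient: P2 (lam <- eta -> gamma -> delta) has no collider blocking it and no conditioned non-collider, so it is open.
Try {eta}:
  P1: blocked at fork node eta ∈ conditioning set.
  P2: blocked at fork node eta ∈ conditioning set.
  P3: blocked at fork node eta ∈ conditioning set.
  P4: blocked at fork node eta ∈ conditioning set.
{eta} contains no descendant of lam and blocks every backdoor path.
No other singleton works — e.g. {eps} leaves P2 open — so {eta} is the unique smallest valid adjustment set.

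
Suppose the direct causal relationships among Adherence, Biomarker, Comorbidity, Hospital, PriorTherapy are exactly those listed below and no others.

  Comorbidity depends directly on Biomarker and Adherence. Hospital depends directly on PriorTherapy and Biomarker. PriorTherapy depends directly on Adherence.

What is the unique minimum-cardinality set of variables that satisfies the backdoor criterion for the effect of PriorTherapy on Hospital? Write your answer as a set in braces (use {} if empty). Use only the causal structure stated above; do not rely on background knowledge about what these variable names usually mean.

{}

Variables eligible for adjustment (non-descendants of PriorTherapy, excluding PriorTherapy and Hospital): {Adherence, Biomarker, Comorbidity}.
Backdoor paths from PriorTherapy to Hospital:
  P1: PriorTherapy <- Adherence -> Comorbidity <- Biomarker -> Hospital
Each backdoor path contains an unconditioned collider, so every path is already blocked with the empty conditioning set:
  P1: blocked at collider Comorbidity (neither it nor any descendant is in the conditioning set).
The empty set is therefore the unique smallest valid set.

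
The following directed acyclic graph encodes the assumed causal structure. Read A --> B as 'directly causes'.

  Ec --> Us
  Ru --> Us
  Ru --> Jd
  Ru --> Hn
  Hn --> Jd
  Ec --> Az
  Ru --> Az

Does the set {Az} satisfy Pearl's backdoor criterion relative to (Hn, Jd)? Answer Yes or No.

No

Backdoor paths from Hn to Jd (paths whose first edge points into Hn):
  P1: Hn <- Ru -> Jd
Condition 1 (no descendant of Hn in the set): holds — descendants of Hn are {Jd}; none are in {Az}.
Condition 2 (every backdoor path blocked by {Az}):
  P1: open — no interior node is in the conditioning set.
{Az} does not satisfy the backdoor criterion.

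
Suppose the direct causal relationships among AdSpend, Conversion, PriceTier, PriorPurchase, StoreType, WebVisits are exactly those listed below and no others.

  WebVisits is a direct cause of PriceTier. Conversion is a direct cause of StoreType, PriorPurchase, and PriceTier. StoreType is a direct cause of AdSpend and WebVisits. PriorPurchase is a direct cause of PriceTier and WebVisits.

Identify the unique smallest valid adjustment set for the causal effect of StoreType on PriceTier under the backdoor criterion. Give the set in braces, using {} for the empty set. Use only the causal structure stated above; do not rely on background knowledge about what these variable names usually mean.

Variables eligible for adjustment (non-descendants of StoreType, excluding StoreType and PriceTier): {Conversion, PriorPurchase}.
Backdoor paths from StoreType to PriceTier:
  P1: StoreType <- Conversion -> PriorPurchase -> WebVisits -> PriceTier
  P2: StoreType <- Conversion -> PriorPurchase -> PriceTier
  P3: StoreType <- Conversion -> PriceTier
The empty set is not sufficient: P1 (StoreType <- Conversion -> PriorPurchase -> WebVisits -> PriceTier) has no collider blocking it and no conditioned non-collider, so it is open.
Try {Conversion}:
  P1: blocked at fork node Conversion ∈ conditioning set.
  P2: blocked at fork node Conversion ∈ conditioning set.
  P3: blocked at fork node Conversion ∈ conditioning set.
{Conversion} contains no descendant of StoreType and blocks every backdoor path.
No other singleton works — e.g. {PriorPurchase} leaves P3 open — so {Conversion} is the unique smallest valid adjustment set.

{Conversion}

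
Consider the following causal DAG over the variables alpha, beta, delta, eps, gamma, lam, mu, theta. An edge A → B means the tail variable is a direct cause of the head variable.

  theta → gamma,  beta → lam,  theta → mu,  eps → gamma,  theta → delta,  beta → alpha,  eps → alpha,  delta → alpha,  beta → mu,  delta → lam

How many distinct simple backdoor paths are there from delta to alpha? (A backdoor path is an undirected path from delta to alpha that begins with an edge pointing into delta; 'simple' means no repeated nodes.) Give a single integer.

2

A backdoor path from delta to alpha is any simple undirected path whose first edge points into delta (i.e. leaves delta via a parent).
Parents of delta: {theta}.
Enumerating:
  P1: delta <- theta -> mu <- beta -> alpha
  P2: delta <- theta -> gamma <- eps -> alpha
That exhausts the simple backdoor paths. Count: 2.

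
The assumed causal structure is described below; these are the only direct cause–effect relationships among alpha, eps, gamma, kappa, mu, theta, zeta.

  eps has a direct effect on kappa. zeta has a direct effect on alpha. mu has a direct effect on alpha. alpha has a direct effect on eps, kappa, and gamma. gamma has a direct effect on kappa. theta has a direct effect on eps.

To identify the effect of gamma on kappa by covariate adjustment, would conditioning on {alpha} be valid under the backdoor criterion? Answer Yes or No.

Backdoor paths from gamma to kappa (paths whose first edge points into gamma):
  P1: gamma <- alpha -> eps -> kappa
  P2: gamma <- alpha -> kappa
Condition 1 (no descendant of gamma in the set): holds — descendants of gamma are {kappa}; none are in {alpha}.
Condition 2 (every backdoor path blocked by {alpha}):
  P1: blocked at fork node alpha ∈ conditioning set.
  P2: blocked at fork node alpha ∈ conditioning set.
{alpha} satisfies the backdoor criterion.

Yes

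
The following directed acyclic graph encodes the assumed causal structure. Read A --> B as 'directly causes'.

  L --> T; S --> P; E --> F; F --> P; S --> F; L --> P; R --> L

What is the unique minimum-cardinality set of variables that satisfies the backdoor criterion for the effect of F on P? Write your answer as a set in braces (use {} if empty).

{S}

Variables eligible for adjustment (non-descendants of F, excluding F and P): {E, L, R, S, T}.
Backdoor paths from F to P:
  P1: F <- S -> P
The empty set is not sufficient: P1 (F <- S -> P) has no collider blocking it and no conditioned non-collider, so it is open.
Try {S}:
  P1: blocked at fork node S ∈ conditioning set.
{S} contains no descendant of F and blocks every backdoor path.
No other singleton works — e.g. {R} leaves P1 open — so {S} is the unique smallest valid adjustment set.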